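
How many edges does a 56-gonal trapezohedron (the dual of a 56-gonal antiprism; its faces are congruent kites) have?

The n-trapezohedron (dual of the n-antiprism) has V = 2·56 + 2 = 114, E = 4·56 = 224, F = 2·56 = 112.

224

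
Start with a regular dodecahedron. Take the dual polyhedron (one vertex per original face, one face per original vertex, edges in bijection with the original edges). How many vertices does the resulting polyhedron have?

The base solid has V = 20, E = 30, F = 12.
The dual swaps V and F and preserves E: V′ = F = 12, E′ = E = 30, F′ = V = 20.

12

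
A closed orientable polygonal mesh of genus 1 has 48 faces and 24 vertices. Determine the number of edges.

For a closed orientable surface of genus 1, χ = 2 − 2·1 = 0.
E = V + F − (0) = 24 + 48 − (0) = 72.

72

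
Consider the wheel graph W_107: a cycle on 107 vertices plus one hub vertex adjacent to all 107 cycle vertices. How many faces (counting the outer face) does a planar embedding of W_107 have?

108

W_107 has V = 107 + 1 = 108 vertices and E = 2·107 = 214 edges.
By Euler's formula F = 2 − V + E = 2 − 108 + 214 = 108.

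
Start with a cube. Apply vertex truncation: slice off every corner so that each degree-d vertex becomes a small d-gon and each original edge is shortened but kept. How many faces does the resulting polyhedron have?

The base solid has V = 8, E = 12, F = 6.
Truncation replaces each original edge-end by a new vertex, so V′ = 2E = 24.
Each original edge survives, and each old vertex of degree d contributes d new edges; summing degrees gives Σd = 2E, so E′ = E + 2E = 3E = 36.
Each original face survives and each original vertex becomes one new face: F′ = F + V = 14.

14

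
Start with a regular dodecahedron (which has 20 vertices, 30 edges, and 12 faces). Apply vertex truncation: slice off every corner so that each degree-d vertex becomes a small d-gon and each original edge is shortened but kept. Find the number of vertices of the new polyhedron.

60

Truncation replaces each original edge-end by a new vertex, so V′ = 2E = 60.
Each original edge survives, and each old vertex of degree d contributes d new edges; summing degrees gives Σd = 2E, so E′ = E + 2E = 3E = 90.
Each original face survives and each original vertex becomes one new face: F′ = F + V = 32.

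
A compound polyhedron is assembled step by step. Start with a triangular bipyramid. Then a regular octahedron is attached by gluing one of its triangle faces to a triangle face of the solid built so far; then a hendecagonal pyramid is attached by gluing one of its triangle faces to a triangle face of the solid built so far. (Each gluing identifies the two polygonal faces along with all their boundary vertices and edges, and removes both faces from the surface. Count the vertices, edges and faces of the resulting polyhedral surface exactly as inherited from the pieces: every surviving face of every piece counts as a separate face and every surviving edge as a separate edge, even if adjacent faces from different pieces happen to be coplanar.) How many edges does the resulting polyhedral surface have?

37

A triangular bipyramid: V=5, E=9, F=6.
Attach a regular octahedron (V=6, E=12, F=8) along a 3-gon: merge 3 vertices and 3 edges, delete both glued faces → V=8, E=18, F=12.
Attach a hendecagonal pyramid (V=12, E=22, F=12) along a 3-gon: merge 3 vertices and 3 edges, delete both glued faces → V=17, E=37, F=22.
Check: V − E + F = 17 − 37 + 22 = 2.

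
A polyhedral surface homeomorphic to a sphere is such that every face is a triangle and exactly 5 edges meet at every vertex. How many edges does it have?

Each face has 3 edges and each edge borders two faces, so 2E = 3F.
Each vertex has degree 5, so 5V = 2E and hence V = 3F/5.
Euler: V − E + F = 2 ⇒ (3F/5) − (3F/2) + F = 2.
Multiply by 10: (6 − 15 + 10)F = 20, i.e. 1F = 20.
So F = 20, E = 3·20/2 = 30, V = 3·20/5 = 12.

30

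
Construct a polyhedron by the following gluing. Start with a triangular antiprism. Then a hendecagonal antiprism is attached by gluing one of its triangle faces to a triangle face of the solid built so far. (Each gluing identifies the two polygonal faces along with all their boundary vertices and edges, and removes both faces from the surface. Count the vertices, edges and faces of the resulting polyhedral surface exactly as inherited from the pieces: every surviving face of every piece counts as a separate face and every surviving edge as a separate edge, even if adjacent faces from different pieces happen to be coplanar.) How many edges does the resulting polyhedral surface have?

A triangular antiprism: V=6, E=12, F=8.
Attach a hendecagonal antiprism (V=22, E=44, F=24) along a 3-gon: merge 3 vertices and 3 edges, delete both glued faces → V=25, E=53, F=30.
Check: V − E + F = 25 − 53 + 30 = 2.

53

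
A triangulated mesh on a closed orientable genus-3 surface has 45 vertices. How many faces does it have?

98

χ = 2 − 2·3 = -4, and every face is a triangle so 3F = 2E.
V − E + F = -4 with E = 3F/2 gives 45 − (3/2 − 1)·F = -4, so F = 98 and E = 147.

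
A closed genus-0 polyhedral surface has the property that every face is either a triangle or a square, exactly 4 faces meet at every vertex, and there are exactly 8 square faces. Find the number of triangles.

8

Let x be the number of triangles; then F = 8 + x.
Edge–face incidences: 2E = 4·8 + 3·x = 32 + 3x.
Every vertex has degree 4, so 4V = 2E.
Euler: V − E + F = 2 ⇒ (2E)/4 − E + (8 + x) = 2.
Multiply by 8: 2·(2E) − 4·(2E) + 8·(8 + x) = 16, i.e. 64 + 8x − 2·(32 + 3x) = 16.
Collecting terms: 2x = 16, so x = 8.
Then 2E = 32 + 3·8 = 56, so E = 28, V = 2E/4 = 14, F = 8 + 8 = 16.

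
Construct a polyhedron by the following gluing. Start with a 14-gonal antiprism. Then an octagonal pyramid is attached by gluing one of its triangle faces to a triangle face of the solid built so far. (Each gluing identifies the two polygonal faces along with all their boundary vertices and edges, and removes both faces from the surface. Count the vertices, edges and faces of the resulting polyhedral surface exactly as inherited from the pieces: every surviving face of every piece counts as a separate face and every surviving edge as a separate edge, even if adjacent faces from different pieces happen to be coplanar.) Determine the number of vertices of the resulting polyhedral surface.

34

A 14-gonal antiprism: V=28, E=56, F=30.
Attach an octagonal pyramid (V=9, E=16, F=9) along a 3-gon: merge 3 vertices and 3 edges, delete both glued faces → V=34, E=69, F=37.
Check: V − E + F = 34 − 69 + 37 = 2.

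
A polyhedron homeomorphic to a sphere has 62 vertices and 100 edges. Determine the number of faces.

Here V − E + F = 2.
F = 2 − V + E = 2 − 62 + 100 = 40.

40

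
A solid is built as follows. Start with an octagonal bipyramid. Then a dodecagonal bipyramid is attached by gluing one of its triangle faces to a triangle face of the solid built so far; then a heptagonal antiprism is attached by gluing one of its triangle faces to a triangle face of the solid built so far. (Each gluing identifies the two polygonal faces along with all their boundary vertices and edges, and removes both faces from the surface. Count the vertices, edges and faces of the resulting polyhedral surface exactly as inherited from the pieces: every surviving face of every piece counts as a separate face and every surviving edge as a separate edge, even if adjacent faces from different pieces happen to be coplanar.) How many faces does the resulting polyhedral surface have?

An octagonal bipyramid: V=10, E=24, F=16.
Attach a dodecagonal bipyramid (V=14, E=36, F=24) along a 3-gon: merge 3 vertices and 3 edges, delete both glued faces → V=21, E=57, F=38.
Attach a heptagonal antiprism (V=14, E=28, F=16) along a 3-gon: merge 3 vertices and 3 edges, delete both glued faces → V=32, E=82, F=52.
Check: V − E + F = 32 − 82 + 52 = 2.

52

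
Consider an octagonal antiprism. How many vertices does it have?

16

An antiprism on an n-gon has two n-gon caps and 2n triangles: V = 2·8 = 16, E = 4·8 = 32, F = 2·8 + 2 = 18.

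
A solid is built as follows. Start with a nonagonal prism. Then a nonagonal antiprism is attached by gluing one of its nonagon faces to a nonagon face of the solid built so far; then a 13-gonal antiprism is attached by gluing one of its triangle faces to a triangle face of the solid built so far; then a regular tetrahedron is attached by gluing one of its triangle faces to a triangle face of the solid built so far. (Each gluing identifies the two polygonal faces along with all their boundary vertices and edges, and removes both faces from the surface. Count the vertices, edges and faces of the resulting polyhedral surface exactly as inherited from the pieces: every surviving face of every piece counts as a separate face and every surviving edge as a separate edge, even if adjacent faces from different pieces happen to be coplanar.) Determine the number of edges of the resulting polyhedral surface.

A nonagonal prism: V=18, E=27, F=11.
Attach a nonagonal antiprism (V=18, E=36, F=20) along a 9-gon: merge 9 vertices and 9 edges, delete both glued faces → V=27, E=54, F=29.
Attach a 13-gonal antiprism (V=26, E=52, F=28) along a 3-gon: merge 3 vertices and 3 edges, delete both glued faces → V=50, E=103, F=55.
Attach a regular tetrahedron (V=4, E=6, F=4) along a 3-gon: merge 3 vertices and 3 edges, delete both glued faces → V=51, E=106, F=57.
Check: V − E + F = 51 − 106 + 57 = 2.

106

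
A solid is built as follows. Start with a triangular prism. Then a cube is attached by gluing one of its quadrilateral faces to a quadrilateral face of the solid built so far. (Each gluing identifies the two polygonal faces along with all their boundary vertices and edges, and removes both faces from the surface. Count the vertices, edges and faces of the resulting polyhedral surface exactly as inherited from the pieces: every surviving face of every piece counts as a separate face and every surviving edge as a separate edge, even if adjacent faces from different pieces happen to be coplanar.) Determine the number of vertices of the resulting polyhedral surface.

A triangular prism: V=6, E=9, F=5.
Attach a cube (V=8, E=12, F=6) along a 4-gon: merge 4 vertices and 4 edges, delete both glued faces → V=10, E=17, F=9.
Check: V − E + F = 10 − 17 + 9 = 2.

10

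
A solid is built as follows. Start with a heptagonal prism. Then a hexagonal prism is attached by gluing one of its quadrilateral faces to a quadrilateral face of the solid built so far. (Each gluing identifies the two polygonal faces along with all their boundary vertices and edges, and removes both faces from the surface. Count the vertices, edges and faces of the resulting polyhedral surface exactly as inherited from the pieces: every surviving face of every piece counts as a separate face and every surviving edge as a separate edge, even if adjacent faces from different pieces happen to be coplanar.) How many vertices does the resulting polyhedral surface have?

22

A heptagonal prism: V=14, E=21, F=9.
Attach a hexagonal prism (V=12, E=18, F=8) along a 4-gon: merge 4 vertices and 4 edges, delete both glued faces → V=22, E=35, F=15.
Check: V − E + F = 22 − 35 + 15 = 2.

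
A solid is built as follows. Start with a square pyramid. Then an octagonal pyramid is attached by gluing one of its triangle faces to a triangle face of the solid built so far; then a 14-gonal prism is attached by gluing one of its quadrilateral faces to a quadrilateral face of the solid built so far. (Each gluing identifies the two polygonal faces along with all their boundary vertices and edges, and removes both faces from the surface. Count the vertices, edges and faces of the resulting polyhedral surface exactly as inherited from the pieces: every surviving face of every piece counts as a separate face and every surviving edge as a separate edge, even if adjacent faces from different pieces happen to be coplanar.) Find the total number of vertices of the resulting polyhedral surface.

A square pyramid: V=5, E=8, F=5.
Attach an octagonal pyramid (V=9, E=16, F=9) along a 3-gon: merge 3 vertices and 3 edges, delete both glued faces → V=11, E=21, F=12.
Attach a 14-gonal prism (V=28, E=42, F=16) along a 4-gon: merge 4 vertices and 4 edges, delete both glued faces → V=35, E=59, F=26.
Check: V − E + F = 35 − 59 + 26 = 2.

35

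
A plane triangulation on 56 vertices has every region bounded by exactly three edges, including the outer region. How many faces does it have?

108

In a plane triangulation 3F = 2E and V − E + F = 2, so F = 2V − 4 = 2·56 − 4 = 108.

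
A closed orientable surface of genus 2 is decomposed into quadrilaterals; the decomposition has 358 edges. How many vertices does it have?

χ = 2 − 2·2 = -2, and every face is a square so 4F = 2E.
F = 2E/4 = 179. Then V = -2 + E − F = -2 + 358 − 179 = 177.

177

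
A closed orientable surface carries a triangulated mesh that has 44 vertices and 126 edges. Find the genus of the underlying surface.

Every face is a triangle and each edge borders two faces, so 3F = 2·126, giving F = 84.
χ = V − E + F = 44 − 126 + 84 = 2.
For a closed orientable surface χ = 2 − 2g, so g = (2 − (2))/2 = 0.

0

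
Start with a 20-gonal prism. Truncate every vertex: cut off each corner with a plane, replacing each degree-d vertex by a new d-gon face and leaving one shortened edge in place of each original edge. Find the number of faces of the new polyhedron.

62

The base solid has V = 40, E = 60, F = 22.
Truncation replaces each original edge-end by a new vertex, so V′ = 2E = 120.
Each original edge survives, and each old vertex of degree d contributes d new edges; summing degrees gives Σd = 2E, so E′ = E + 2E = 3E = 180.
Each original face survives and each original vertex becomes one new face: F′ = F + V = 62.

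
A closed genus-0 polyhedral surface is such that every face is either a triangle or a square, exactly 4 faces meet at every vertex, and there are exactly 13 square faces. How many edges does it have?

Let x be the number of triangles; then F = 13 + x.
Edge–face incidences: 2E = 4·13 + 3·x = 52 + 3x.
Every vertex has degree 4, so 4V = 2E.
Euler: V − E + F = 2 ⇒ (2E)/4 − E + (13 + x) = 2.
Multiply by 8: 2·(2E) − 4·(2E) + 8·(13 + x) = 16, i.e. 104 + 8x − 2·(52 + 3x) = 16.
Collecting terms: 2x = 16, so x = 8.
Then 2E = 52 + 3·8 = 76, so E = 38, V = 2E/4 = 19, F = 13 + 8 = 21.

38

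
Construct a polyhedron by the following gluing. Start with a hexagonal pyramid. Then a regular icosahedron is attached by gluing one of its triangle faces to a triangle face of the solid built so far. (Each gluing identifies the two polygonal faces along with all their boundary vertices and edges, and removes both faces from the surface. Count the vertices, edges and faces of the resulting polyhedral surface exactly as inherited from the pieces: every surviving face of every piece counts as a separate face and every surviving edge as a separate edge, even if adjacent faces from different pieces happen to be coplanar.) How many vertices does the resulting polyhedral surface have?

16

A hexagonal pyramid: V=7, E=12, F=7.
Attach a regular icosahedron (V=12, E=30, F=20) along a 3-gon: merge 3 vertices and 3 edges, delete both glued faces → V=16, E=39, F=25.
Check: V − E + F = 16 − 39 + 25 = 2.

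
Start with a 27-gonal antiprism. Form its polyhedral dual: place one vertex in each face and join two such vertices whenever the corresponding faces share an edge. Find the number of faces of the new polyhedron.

54

The base solid has V = 54, E = 108, F = 56.
The dual swaps V and F and preserves E: V′ = F = 56, E′ = E = 108, F′ = V = 54.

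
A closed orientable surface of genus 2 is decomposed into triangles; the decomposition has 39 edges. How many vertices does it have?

11

χ = 2 − 2·2 = -2, and every face is a triangle so 3F = 2E.
F = 2E/3 = 26. Then V = -2 + E − F = -2 + 39 − 26 = 11.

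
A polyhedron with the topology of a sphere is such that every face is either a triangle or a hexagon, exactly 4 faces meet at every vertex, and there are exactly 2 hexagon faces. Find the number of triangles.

12

Let x be the number of triangles; then F = 2 + x.
Edge–face incidences: 2E = 6·2 + 3·x = 12 + 3x.
Every vertex has degree 4, so 4V = 2E.
Euler: V − E + F = 2 ⇒ (2E)/4 − E + (2 + x) = 2.
Multiply by 8: 2·(2E) − 4·(2E) + 8·(2 + x) = 16, i.e. 16 + 8x − 2·(12 + 3x) = 16.
Collecting terms: 2x − 8 = 16, so 2x = 24, so x = 12.
Then 2E = 12 + 3·12 = 48, so E = 24, V = 2E/4 = 12, F = 2 + 12 = 14.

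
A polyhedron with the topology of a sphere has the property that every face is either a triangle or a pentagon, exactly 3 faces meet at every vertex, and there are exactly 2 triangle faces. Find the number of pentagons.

6

Let x be the number of pentagons; then F = 2 + x.
Edge–face incidences: 2E = 3·2 + 5·x = 6 + 5x.
Every vertex has degree 3, so 3V = 2E.
Euler: V − E + F = 2 ⇒ (2E)/3 − E + (2 + x) = 2.
Multiply by 6: 2·(2E) − 3·(2E) + 6·(2 + x) = 12, i.e. 12 + 6x − (6 + 5x) = 12.
Collecting terms: x + 6 = 12, so x = 6.
Then 2E = 6 + 5·6 = 36, so E = 18, V = 2E/3 = 12, F = 2 + 6 = 8.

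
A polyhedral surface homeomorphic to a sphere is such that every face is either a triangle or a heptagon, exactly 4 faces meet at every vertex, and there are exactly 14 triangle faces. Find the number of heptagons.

Let x be the number of heptagons; then F = 14 + x.
Edge–face incidences: 2E = 3·14 + 7·x = 42 + 7x.
Every vertex has degree 4, so 4V = 2E.
Euler: V − E + F = 2 ⇒ (2E)/4 − E + (14 + x) = 2.
Multiply by 8: 2·(2E) − 4·(2E) + 8·(14 + x) = 16, i.e. 112 + 8x − 2·(42 + 7x) = 16.
Collecting terms: −6x + 28 = 16, so −6x = −12, so x = 2.
Then 2E = 42 + 7·2 = 56, so E = 28, V = 2E/4 = 14, F = 14 + 2 = 16.

2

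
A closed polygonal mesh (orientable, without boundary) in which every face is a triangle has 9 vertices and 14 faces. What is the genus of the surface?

Every face is a triangle, so 2E = 3·14 = 42, giving E = 21.
χ = V − E + F = 9 − 21 + 14 = 2.
For a closed orientable surface χ = 2 − 2g, so g = (2 − (2))/2 = 0.

0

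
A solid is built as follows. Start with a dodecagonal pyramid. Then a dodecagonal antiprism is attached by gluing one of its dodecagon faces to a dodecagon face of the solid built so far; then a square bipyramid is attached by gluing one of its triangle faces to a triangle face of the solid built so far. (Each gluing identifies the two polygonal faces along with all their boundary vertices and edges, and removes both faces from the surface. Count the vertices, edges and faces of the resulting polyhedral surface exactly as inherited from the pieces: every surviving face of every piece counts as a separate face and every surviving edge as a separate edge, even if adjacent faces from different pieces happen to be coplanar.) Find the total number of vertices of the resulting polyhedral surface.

28

A dodecagonal pyramid: V=13, E=24, F=13.
Attach a dodecagonal antiprism (V=24, E=48, F=26) along a 12-gon: merge 12 vertices and 12 edges, delete both glued faces → V=25, E=60, F=37.
Attach a square bipyramid (V=6, E=12, F=8) along a 3-gon: merge 3 vertices and 3 edges, delete both glued faces → V=28, E=69, F=43.
Check: V − E + F = 28 − 69 + 43 = 2.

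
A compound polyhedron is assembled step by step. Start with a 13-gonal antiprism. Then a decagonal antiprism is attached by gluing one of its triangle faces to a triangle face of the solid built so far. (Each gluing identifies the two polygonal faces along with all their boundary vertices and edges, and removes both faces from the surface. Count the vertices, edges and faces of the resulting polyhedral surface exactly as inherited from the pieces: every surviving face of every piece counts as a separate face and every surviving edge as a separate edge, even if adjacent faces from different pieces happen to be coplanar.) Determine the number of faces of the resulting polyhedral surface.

A 13-gonal antiprism: V=26, E=52, F=28.
Attach a decagonal antiprism (V=20, E=40, F=22) along a 3-gon: merge 3 vertices and 3 edges, delete both glued faces → V=43, E=89, F=48.
Check: V − E + F = 43 − 89 + 48 = 2.

48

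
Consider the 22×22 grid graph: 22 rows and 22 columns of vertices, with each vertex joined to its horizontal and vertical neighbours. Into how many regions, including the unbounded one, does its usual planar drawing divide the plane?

The grid has V = 22·22 = 484 vertices and E = 22·21 + 22·21 = 924 edges.
F = 2 − V + E = 2 − 484 + 924 = 442.

442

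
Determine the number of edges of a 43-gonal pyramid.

86

A pyramid on an n-gon base has one n-gon and n triangles: V = 43 + 1 = 44, E = 2·43 = 86, F = 43 + 1 = 44.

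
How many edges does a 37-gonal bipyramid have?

A bipyramid over an n-gon has 2n triangular faces and n + 2 vertices: V = 37 + 2 = 39, E = 3·37 = 111, F = 2·37 = 74.
Check: V − E + F = 39 − 111 + 74 = 2.

111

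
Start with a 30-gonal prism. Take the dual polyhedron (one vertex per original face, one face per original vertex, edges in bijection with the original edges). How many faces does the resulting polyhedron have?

The base solid has V = 60, E = 90, F = 32.
The dual swaps V and F and preserves E: V′ = F = 32, E′ = E = 90, F′ = V = 60.

60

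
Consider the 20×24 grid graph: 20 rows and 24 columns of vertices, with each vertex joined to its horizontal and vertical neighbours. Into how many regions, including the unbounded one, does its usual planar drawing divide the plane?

438

The grid has V = 20·24 = 480 vertices and E = 20·23 + 24·19 = 916 edges.
F = 2 − V + E = 2 − 480 + 916 = 438.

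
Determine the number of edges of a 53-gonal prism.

A prism on an n-gon has two n-gon bases and n rectangular sides: V = 2·53 = 106, E = 3·53 = 159, F = 53 + 2 = 55.

159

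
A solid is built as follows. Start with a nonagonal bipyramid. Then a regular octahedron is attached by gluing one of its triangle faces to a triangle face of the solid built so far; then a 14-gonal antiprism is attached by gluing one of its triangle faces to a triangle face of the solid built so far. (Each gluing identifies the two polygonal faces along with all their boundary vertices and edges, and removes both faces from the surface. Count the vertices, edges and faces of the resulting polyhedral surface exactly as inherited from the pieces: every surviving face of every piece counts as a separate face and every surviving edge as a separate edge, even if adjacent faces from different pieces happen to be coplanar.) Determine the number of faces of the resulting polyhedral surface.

52

A nonagonal bipyramid: V=11, E=27, F=18.
Attach a regular octahedron (V=6, E=12, F=8) along a 3-gon: merge 3 vertices and 3 edges, delete both glued faces → V=14, E=36, F=24.
Attach a 14-gonal antiprism (V=28, E=56, F=30) along a 3-gon: merge 3 vertices and 3 edges, delete both glued faces → V=39, E=89, F=52.
Check: V − E + F = 39 − 89 + 52 = 2.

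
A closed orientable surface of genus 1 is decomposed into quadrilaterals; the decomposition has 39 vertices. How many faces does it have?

39

χ = 2 − 2·1 = 0, and every face is a square so 4F = 2E.
V − E + F = 0 with E = 4F/2 gives 39 − (4/2 − 1)·F = 0, so F = 39 and E = 78.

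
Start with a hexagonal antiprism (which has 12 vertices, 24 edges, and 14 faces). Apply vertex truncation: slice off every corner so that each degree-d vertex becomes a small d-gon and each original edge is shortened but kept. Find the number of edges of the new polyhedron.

72

Truncation replaces each original edge-end by a new vertex, so V′ = 2E = 48.
Each original edge survives, and each old vertex of degree d contributes d new edges; summing degrees gives Σd = 2E, so E′ = E + 2E = 3E = 72.
Each original face survives and each original vertex becomes one new face: F′ = F + V = 26.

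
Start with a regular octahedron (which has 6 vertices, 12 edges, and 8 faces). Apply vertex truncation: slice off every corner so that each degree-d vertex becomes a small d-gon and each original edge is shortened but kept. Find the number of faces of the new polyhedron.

Truncation replaces each original edge-end by a new vertex, so V′ = 2E = 24.
Each original edge survives, and each old vertex of degree d contributes d new edges; summing degrees gives Σd = 2E, so E′ = E + 2E = 3E = 36.
Each original face survives and each original vertex becomes one new face: F′ = F + V = 14.

14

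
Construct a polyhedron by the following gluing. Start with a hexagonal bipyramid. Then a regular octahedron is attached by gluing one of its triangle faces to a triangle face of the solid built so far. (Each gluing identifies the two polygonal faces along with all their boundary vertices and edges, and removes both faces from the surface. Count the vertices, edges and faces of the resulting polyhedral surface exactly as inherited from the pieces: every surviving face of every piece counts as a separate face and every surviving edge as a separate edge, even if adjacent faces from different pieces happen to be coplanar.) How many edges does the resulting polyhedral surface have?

A hexagonal bipyramid: V=8, E=18, F=12.
Attach a regular octahedron (V=6, E=12, F=8) along a 3-gon: merge 3 vertices and 3 edges, delete both glued faces → V=11, E=27, F=18.
Check: V − E + F = 11 − 27 + 18 = 2.

27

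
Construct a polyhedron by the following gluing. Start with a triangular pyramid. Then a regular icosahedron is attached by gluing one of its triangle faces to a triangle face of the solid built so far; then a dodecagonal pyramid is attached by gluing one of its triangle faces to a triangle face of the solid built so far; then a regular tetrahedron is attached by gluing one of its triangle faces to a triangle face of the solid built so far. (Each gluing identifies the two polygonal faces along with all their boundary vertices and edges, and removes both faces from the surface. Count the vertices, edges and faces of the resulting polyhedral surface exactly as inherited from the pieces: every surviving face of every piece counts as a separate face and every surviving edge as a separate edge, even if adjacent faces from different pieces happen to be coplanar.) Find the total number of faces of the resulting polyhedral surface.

35

A triangular pyramid: V=4, E=6, F=4.
Attach a regular icosahedron (V=12, E=30, F=20) along a 3-gon: merge 3 vertices and 3 edges, delete both glued faces → V=13, E=33, F=22.
Attach a dodecagonal pyramid (V=13, E=24, F=13) along a 3-gon: merge 3 vertices and 3 edges, delete both glued faces → V=23, E=54, F=33.
Attach a regular tetrahedron (V=4, E=6, F=4) along a 3-gon: merge 3 vertices and 3 edges, delete both glued faces → V=24, E=57, F=35.
Check: V − E + F = 24 − 57 + 35 = 2.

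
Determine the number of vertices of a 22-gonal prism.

A prism on an n-gon has two n-gon bases and n rectangular sides: V = 2·22 = 44, E = 3·22 = 66, F = 22 + 2 = 24.
Check: V − E + F = 44 − 66 + 24 = 2.

44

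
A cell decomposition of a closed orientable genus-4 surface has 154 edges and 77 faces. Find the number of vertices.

For a closed orientable surface of genus 4, χ = 2 − 2·4 = -6.
V = -6 + E − F = -6 + 154 − 77 = 71.

71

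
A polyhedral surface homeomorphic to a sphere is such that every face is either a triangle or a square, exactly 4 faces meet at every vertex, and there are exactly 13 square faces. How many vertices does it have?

19

Let x be the number of triangles; then F = 13 + x.
Edge–face incidences: 2E = 4·13 + 3·x = 52 + 3x.
Every vertex has degree 4, so 4V = 2E.
Euler: V − E + F = 2 ⇒ (2E)/4 − E + (13 + x) = 2.
Multiply by 8: 2·(2E) − 4·(2E) + 8·(13 + x) = 16, i.e. 104 + 8x − 2·(52 + 3x) = 16.
Collecting terms: 2x = 16, so x = 8.
Then 2E = 52 + 3·8 = 76, so E = 38, V = 2E/4 = 19, F = 13 + 8 = 21.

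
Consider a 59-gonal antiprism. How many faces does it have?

120

An antiprism on an n-gon has two n-gon caps and 2n triangles: V = 2·59 = 118, E = 4·59 = 236, F = 2·59 + 2 = 120.
Check: V − E + F = 118 − 236 + 120 = 2.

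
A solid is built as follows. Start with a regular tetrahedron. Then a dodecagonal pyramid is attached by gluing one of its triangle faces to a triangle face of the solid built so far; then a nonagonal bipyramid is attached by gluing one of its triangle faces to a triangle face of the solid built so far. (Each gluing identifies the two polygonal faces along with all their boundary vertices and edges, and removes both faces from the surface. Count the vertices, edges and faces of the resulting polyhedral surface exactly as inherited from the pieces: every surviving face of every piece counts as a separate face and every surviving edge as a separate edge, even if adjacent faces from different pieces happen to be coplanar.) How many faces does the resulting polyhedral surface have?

31

A regular tetrahedron: V=4, E=6, F=4.
Attach a dodecagonal pyramid (V=13, E=24, F=13) along a 3-gon: merge 3 vertices and 3 edges, delete both glued faces → V=14, E=27, F=15.
Attach a nonagonal bipyramid (V=11, E=27, F=18) along a 3-gon: merge 3 vertices and 3 edges, delete both glued faces → V=22, E=51, F=31.
Check: V − E + F = 22 − 51 + 31 = 2.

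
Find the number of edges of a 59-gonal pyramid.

118

A pyramid on an n-gon base has one n-gon and n triangles: V = 59 + 1 = 60, E = 2·59 = 118, F = 59 + 1 = 60.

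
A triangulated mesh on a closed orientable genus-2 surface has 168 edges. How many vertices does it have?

χ = 2 − 2·2 = -2, and every face is a triangle so 3F = 2E.
F = 2E/3 = 112. Then V = -2 + E − F = -2 + 168 − 112 = 54.

54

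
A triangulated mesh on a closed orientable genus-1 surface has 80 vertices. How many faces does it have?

χ = 2 − 2·1 = 0, and every face is a triangle so 3F = 2E.
V − E + F = 0 with E = 3F/2 gives 80 − (3/2 − 1)·F = 0, so F = 160 and E = 240.

160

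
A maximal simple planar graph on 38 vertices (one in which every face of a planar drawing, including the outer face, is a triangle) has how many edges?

108

In a plane triangulation 3F = 2E and V − E + F = 2, so E = 3V − 6 = 3·38 − 6 = 108.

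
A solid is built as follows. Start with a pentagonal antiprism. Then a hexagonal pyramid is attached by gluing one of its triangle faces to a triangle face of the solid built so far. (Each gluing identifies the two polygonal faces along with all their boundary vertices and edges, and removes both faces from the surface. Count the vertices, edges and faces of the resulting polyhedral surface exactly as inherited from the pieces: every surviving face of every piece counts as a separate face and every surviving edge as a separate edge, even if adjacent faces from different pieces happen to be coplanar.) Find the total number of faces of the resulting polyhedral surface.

17

A pentagonal antiprism: V=10, E=20, F=12.
Attach a hexagonal pyramid (V=7, E=12, F=7) along a 3-gon: merge 3 vertices and 3 edges, delete both glued faces → V=14, E=29, F=17.
Check: V − E + F = 14 − 29 + 17 = 2.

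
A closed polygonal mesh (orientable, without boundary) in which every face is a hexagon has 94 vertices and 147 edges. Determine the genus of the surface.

Every face is a hexagon and each edge borders two faces, so 6F = 2·147, giving F = 49.
χ = V − E + F = 94 − 147 + 49 = -4.
For a closed orientable surface χ = 2 − 2g, so g = (2 − (-4))/2 = 3.

3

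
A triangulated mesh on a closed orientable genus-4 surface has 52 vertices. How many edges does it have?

174

χ = 2 − 2·4 = -6, and every face is a triangle so 3F = 2E.
V − E + F = -6 with E = 3F/2 gives 52 − (3/2 − 1)·F = -6, so F = 116 and E = 174.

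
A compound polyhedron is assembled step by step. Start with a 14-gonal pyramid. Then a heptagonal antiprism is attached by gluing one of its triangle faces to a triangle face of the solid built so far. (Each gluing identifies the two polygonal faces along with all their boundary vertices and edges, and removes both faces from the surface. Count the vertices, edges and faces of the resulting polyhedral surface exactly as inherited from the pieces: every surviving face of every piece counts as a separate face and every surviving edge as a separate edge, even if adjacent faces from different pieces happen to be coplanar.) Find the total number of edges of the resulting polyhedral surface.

A 14-gonal pyramid: V=15, E=28, F=15.
Attach a heptagonal antiprism (V=14, E=28, F=16) along a 3-gon: merge 3 vertices and 3 edges, delete both glued faces → V=26, E=53, F=29.
Check: V − E + F = 26 − 53 + 29 = 2.

53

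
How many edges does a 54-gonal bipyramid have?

A bipyramid over an n-gon has 2n triangular faces and n + 2 vertices: V = 54 + 2 = 56, E = 3·54 = 162, F = 2·54 = 108.
Check: V − E + F = 56 − 162 + 108 = 2.

162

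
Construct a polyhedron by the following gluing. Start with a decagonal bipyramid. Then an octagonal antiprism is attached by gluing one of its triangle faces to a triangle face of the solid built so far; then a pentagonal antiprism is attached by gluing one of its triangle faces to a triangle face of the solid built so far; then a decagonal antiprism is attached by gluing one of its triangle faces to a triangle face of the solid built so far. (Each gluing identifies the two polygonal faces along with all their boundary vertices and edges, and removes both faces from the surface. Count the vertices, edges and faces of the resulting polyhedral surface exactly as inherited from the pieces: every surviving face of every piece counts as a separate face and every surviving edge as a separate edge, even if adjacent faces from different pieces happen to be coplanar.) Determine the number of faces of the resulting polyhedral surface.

A decagonal bipyramid: V=12, E=30, F=20.
Attach an octagonal antiprism (V=16, E=32, F=18) along a 3-gon: merge 3 vertices and 3 edges, delete both glued faces → V=25, E=59, F=36.
Attach a pentagonal antiprism (V=10, E=20, F=12) along a 3-gon: merge 3 vertices and 3 edges, delete both glued faces → V=32, E=76, F=46.
Attach a decagonal antiprism (V=20, E=40, F=22) along a 3-gon: merge 3 vertices and 3 edges, delete both glued faces → V=49, E=113, F=66.
Check: V − E + F = 49 − 113 + 66 = 2.

66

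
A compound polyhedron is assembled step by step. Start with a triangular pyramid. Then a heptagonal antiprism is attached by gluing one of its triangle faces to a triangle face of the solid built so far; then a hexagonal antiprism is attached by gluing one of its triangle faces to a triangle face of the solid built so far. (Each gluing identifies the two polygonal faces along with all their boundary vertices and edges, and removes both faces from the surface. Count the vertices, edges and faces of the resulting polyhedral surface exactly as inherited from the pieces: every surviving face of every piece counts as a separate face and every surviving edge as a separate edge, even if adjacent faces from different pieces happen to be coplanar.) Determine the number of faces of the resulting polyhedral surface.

A triangular pyramid: V=4, E=6, F=4.
Attach a heptagonal antiprism (V=14, E=28, F=16) along a 3-gon: merge 3 vertices and 3 edges, delete both glued faces → V=15, E=31, F=18.
Attach a hexagonal antiprism (V=12, E=24, F=14) along a 3-gon: merge 3 vertices and 3 edges, delete both glued faces → V=24, E=52, F=30.
Check: V − E + F = 24 − 52 + 30 = 2.

30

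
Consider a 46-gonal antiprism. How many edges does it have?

184

An antiprism on an n-gon has two n-gon caps and 2n triangles: V = 2·46 = 92, E = 4·46 = 184, F = 2·46 + 2 = 94.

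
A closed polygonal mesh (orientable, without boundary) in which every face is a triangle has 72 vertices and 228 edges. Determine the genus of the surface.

3

Every face is a triangle and each edge borders two faces, so 3F = 2·228, giving F = 152.
χ = V − E + F = 72 − 228 + 152 = -4.
For a closed orientable surface χ = 2 − 2g, so g = (2 − (-4))/2 = 3.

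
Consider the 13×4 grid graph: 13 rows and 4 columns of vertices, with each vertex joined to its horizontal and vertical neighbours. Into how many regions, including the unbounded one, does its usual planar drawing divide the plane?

37

The grid has V = 13·4 = 52 vertices and E = 13·3 + 4·12 = 87 edges.
F = 2 − V + E = 2 − 52 + 87 = 37.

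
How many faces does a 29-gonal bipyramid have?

58

A bipyramid over an n-gon has 2n triangular faces and n + 2 vertices: V = 29 + 2 = 31, E = 3·29 = 87, F = 2·29 = 58.
Check: V − E + F = 31 − 87 + 58 = 2.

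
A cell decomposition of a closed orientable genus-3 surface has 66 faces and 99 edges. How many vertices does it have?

For a closed orientable surface of genus 3, χ = 2 − 2·3 = -4.
V = -4 + E − F = -4 + 99 − 66 = 29.

29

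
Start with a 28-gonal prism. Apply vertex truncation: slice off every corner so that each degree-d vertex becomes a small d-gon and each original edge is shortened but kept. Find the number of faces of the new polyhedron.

The base solid has V = 56, E = 84, F = 30.
Truncation replaces each original edge-end by a new vertex, so V′ = 2E = 168.
Each original edge survives, and each old vertex of degree d contributes d new edges; summing degrees gives Σd = 2E, so E′ = E + 2E = 3E = 252.
Each original face survives and each original vertex becomes one new face: F′ = F + V = 86.

86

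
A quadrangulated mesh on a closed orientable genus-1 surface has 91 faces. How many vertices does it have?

χ = 2 − 2·1 = 0, and every face is a square so 4F = 2E.
E = 4·91/2 = 182. Then V = 0 + E − F = 0 + 182 − 91 = 91.

91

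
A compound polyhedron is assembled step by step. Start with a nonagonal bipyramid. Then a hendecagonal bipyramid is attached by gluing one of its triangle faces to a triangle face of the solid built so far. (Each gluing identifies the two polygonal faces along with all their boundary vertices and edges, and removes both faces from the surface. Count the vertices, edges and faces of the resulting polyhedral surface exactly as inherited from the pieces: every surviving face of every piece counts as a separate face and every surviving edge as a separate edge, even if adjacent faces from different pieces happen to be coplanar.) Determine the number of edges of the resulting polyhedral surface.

A nonagonal bipyramid: V=11, E=27, F=18.
Attach a hendecagonal bipyramid (V=13, E=33, F=22) along a 3-gon: merge 3 vertices and 3 edges, delete both glued faces → V=21, E=57, F=38.
Check: V − E + F = 21 − 57 + 38 = 2.

57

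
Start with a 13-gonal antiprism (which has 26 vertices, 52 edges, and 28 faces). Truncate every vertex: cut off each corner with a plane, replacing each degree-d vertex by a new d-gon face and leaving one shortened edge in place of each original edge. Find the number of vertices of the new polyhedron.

Truncation replaces each original edge-end by a new vertex, so V′ = 2E = 104.
Each original edge survives, and each old vertex of degree d contributes d new edges; summing degrees gives Σd = 2E, so E′ = E + 2E = 3E = 156.
Each original face survives and each original vertex becomes one new face: F′ = F + V = 54.

104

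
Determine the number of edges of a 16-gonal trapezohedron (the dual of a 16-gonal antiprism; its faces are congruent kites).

64

The n-trapezohedron (dual of the n-antiprism) has V = 2·16 + 2 = 34, E = 4·16 = 64, F = 2·16 = 32.
Check: V − E + F = 34 − 64 + 32 = 2.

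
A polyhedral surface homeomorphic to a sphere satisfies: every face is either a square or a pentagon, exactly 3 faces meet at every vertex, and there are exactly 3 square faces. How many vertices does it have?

Let x be the number of pentagons; then F = 3 + x.
Edge–face incidences: 2E = 4·3 + 5·x = 12 + 5x.
Every vertex has degree 3, so 3V = 2E.
Euler: V − E + F = 2 ⇒ (2E)/3 − E + (3 + x) = 2.
Multiply by 6: 2·(2E) − 3·(2E) + 6·(3 + x) = 12, i.e. 18 + 6x − (12 + 5x) = 12.
Collecting terms: x + 6 = 12, so x = 6.
Then 2E = 12 + 5·6 = 42, so E = 21, V = 2E/3 = 14, F = 3 + 6 = 9.

14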